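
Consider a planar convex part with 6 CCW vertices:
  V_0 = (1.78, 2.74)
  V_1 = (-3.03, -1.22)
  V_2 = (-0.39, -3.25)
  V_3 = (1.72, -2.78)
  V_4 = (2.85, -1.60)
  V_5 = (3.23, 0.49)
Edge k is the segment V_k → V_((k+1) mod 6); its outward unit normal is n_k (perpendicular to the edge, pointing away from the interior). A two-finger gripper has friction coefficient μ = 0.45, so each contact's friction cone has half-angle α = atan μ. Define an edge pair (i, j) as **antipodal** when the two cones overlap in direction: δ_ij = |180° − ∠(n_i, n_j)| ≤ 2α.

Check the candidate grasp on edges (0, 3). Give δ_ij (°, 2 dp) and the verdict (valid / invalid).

δ = 6.78°, valid

α = atan 0.45 = 24.23°;  2α = 48.46°
edge 0: e_0 = (-4.81, -3.96);  n_0 = (-0.6356, +0.7720)
edge 3: e_3 = (+1.13, +1.18);  n_3 = (+0.7222, -0.6916)
∠(n_0, n_3) = 173.22°
δ = |180° − 173.22°| = 6.78°
6.78° ≤ 2α = 48.46°  →  valid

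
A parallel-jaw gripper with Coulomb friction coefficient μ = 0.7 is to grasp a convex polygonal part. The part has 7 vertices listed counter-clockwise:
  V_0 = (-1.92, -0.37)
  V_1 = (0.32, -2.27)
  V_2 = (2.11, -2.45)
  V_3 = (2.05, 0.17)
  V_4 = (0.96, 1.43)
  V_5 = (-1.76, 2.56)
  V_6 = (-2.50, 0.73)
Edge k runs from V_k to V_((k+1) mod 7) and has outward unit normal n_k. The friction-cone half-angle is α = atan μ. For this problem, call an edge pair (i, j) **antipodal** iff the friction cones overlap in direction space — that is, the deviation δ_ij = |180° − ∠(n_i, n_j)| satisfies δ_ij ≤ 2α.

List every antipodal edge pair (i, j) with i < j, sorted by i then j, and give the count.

α = atan 0.7 = 34.99°;  2α = 69.98°
n_0 = (-0.6469, -0.7626)
n_1 = (-0.1001, -0.9950)
n_2 = (+0.9997, +0.0229)
n_3 = (+0.7563, +0.6542)
n_4 = (+0.3837, +0.9235)
n_5 = (-0.9271, +0.3749)
n_6 = (-0.8846, -0.4664)
  (0,1): δ = 145.44°  ·
  (0,2): δ = 48.38°  ✓
  (0,3): δ = 8.83°  ✓
  (0,4): δ = 17.75°  ✓
  (0,5): δ = 108.29°  ·
  (0,6): δ = 158.11°  ·
  (1,2): δ = 82.95°  ·
  (1,3): δ = 43.40°  ✓
  (1,4): δ = 16.82°  ✓
  (1,5): δ = 73.73°  ·
  (1,6): δ = 123.54°  ·
  (2,3): δ = 140.45°  ·
  (2,4): δ = 113.87°  ·
  (2,5): δ = 23.33°  ✓
  (2,6): δ = 26.49°  ✓
  (3,4): δ = 153.42°  ·
  (3,5): δ = 62.88°  ✓
  (3,6): δ = 13.06°  ✓
  (4,5): δ = 89.46°  ·
  (4,6): δ = 39.64°  ✓
  (5,6): δ = 130.18°  ·
antipodal pairs: 10

count = 10; pairs: (0,2), (0,3), (0,4), (1,3), (1,4), (2,5), (2,6), (3,5), (3,6), (4,6)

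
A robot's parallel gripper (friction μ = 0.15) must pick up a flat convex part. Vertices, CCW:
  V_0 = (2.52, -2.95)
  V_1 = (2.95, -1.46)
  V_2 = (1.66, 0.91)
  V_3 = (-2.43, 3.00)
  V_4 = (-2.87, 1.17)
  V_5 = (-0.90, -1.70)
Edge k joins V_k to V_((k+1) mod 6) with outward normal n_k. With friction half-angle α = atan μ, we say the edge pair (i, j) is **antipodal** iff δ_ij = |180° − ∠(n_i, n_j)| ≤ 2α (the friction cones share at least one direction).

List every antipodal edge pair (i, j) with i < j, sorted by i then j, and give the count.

α = atan 0.15 = 8.53°;  2α = 17.06°
n_0 = (+0.9608, -0.2773)
n_1 = (+0.8783, +0.4781)
n_2 = (+0.4550, +0.8905)
n_3 = (-0.9723, +0.2338)
n_4 = (-0.8245, -0.5659)
n_5 = (-0.3433, -0.9392)
  (0,1): δ = 135.34°  ·
  (0,2): δ = 100.97°  ·
  (0,3): δ = 2.58°  ✓
  (0,4): δ = 50.56°  ·
  (0,5): δ = 86.02°  ·
  (1,2): δ = 145.63°  ·
  (1,3): δ = 42.08°  ·
  (1,4): δ = 5.91°  ✓
  (1,5): δ = 41.36°  ·
  (2,3): δ = 76.45°  ·
  (2,4): δ = 28.47°  ·
  (2,5): δ = 6.99°  ✓
  (3,4): δ = 132.01°  ·
  (3,5): δ = 96.56°  ·
  (4,5): δ = 144.54°  ·
antipodal pairs: 3

count = 3; pairs: (0,3), (1,4), (2,5)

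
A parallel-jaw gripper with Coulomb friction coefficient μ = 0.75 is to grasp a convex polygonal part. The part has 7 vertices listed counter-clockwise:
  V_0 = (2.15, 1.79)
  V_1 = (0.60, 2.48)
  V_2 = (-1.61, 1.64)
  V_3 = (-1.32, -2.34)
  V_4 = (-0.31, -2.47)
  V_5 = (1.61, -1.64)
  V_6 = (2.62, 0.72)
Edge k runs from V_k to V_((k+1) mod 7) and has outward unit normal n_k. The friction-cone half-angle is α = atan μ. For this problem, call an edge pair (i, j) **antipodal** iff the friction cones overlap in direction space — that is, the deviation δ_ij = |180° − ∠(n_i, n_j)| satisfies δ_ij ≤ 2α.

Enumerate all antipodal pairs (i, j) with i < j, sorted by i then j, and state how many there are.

α = atan 0.75 = 36.87°;  2α = 73.74°
n_0 = (+0.4067, +0.9136)
n_1 = (-0.3553, +0.9348)
n_2 = (-0.9974, -0.0727)
n_3 = (-0.1277, -0.9918)
n_4 = (+0.3968, -0.9179)
n_5 = (+0.9193, -0.3934)
n_6 = (+0.9156, +0.4022)
  (0,1): δ = 135.19°  ·
  (0,2): δ = 61.84°  ✓
  (0,3): δ = 16.66°  ✓
  (0,4): δ = 47.38°  ✓
  (0,5): δ = 90.83°  ·
  (0,6): δ = 137.71°  ·
  (1,2): δ = 106.64°  ·
  (1,3): δ = 28.15°  ✓
  (1,4): δ = 2.57°  ✓
  (1,5): δ = 46.02°  ✓
  (1,6): δ = 92.90°  ·
  (2,3): δ = 101.50°  ·
  (2,4): δ = 70.79°  ✓
  (2,5): δ = 27.34°  ✓
  (2,6): δ = 19.55°  ✓
  (3,4): δ = 149.29°  ·
  (3,5): δ = 105.83°  ·
  (3,6): δ = 58.95°  ✓
  (4,5): δ = 136.55°  ·
  (4,6): δ = 89.66°  ·
  (5,6): δ = 133.12°  ·
antipodal pairs: 10

count = 10; pairs: (0,2), (0,3), (0,4), (1,3), (1,4), (1,5), (2,4), (2,5), (2,6), (3,6)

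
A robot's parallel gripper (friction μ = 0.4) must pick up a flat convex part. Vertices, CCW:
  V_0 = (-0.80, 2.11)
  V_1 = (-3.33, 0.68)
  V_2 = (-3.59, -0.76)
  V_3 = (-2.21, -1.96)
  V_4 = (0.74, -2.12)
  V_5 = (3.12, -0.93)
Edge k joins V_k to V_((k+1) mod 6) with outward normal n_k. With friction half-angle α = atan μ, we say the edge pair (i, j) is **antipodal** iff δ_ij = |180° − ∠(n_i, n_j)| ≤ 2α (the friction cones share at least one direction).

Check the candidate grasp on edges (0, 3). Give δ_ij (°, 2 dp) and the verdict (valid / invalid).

δ = 32.58°, valid

α = atan 0.4 = 21.80°;  2α = 43.60°
edge 0: e_0 = (-2.53, -1.43);  n_0 = (-0.4921, +0.8706)
edge 3: e_3 = (+2.95, -0.16);  n_3 = (-0.0542, -0.9985)
∠(n_0, n_3) = 147.42°
δ = |180° − 147.42°| = 32.58°
32.58° ≤ 2α = 43.60°  →  valid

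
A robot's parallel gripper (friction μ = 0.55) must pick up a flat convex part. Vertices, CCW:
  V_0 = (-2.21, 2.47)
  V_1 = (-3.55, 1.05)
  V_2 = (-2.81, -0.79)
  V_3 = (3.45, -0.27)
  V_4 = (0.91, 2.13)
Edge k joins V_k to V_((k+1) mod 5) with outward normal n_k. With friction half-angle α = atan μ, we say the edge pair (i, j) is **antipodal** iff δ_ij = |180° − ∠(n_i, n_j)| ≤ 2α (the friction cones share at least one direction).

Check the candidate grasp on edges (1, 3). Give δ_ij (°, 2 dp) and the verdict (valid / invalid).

α = atan 0.55 = 28.81°;  2α = 57.62°
edge 1: e_1 = (+0.74, -1.84);  n_1 = (-0.9278, -0.3731)
edge 3: e_3 = (-2.54, +2.40);  n_3 = (+0.6868, +0.7269)
∠(n_1, n_3) = 155.29°
δ = |180° − 155.29°| = 24.71°
24.71° ≤ 2α = 57.62°  →  valid

δ = 24.71°, valid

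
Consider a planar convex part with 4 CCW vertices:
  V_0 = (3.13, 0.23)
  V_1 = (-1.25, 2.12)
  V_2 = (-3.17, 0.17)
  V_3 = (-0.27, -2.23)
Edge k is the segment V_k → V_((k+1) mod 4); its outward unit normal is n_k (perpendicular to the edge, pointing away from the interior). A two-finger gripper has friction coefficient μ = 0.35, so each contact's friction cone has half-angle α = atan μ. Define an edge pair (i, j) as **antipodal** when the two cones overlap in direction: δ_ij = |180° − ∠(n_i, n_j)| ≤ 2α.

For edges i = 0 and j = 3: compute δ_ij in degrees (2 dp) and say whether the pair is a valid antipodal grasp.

α = atan 0.35 = 19.29°;  2α = 38.58°
edge 0: e_0 = (-4.38, +1.89);  n_0 = (+0.3962, +0.9182)
edge 3: e_3 = (+3.40, +2.46);  n_3 = (+0.5862, -0.8102)
∠(n_0, n_3) = 120.77°
δ = |180° − 120.77°| = 59.23°
59.23° > 2α = 38.58°  →  invalid

δ = 59.23°, invalid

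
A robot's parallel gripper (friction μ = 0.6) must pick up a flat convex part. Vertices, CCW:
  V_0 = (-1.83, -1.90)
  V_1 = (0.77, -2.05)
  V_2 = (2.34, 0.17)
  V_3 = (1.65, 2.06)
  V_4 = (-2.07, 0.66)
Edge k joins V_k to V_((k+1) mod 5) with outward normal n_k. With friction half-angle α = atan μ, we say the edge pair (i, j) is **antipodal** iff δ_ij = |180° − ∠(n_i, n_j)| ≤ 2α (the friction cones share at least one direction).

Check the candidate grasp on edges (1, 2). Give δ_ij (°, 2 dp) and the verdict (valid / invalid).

α = atan 0.6 = 30.96°;  2α = 61.93°
edge 1: e_1 = (+1.57, +2.22);  n_1 = (+0.8165, -0.5774)
edge 2: e_2 = (-0.69, +1.89);  n_2 = (+0.9394, +0.3429)
∠(n_1, n_2) = 55.32°
δ = |180° − 55.32°| = 124.68°
124.68° > 2α = 61.93°  →  invalid

δ = 124.68°, invalid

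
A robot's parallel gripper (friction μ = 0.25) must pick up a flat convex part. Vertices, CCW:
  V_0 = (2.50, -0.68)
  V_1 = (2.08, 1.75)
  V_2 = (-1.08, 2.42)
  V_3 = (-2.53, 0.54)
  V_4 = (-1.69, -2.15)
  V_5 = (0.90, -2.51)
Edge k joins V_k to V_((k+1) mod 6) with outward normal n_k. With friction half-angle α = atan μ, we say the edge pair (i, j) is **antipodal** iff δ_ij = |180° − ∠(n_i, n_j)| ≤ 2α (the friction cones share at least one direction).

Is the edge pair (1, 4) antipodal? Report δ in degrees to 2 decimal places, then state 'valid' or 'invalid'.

δ = 4.06°, valid

α = atan 0.25 = 14.04°;  2α = 28.07°
edge 1: e_1 = (-3.16, +0.67);  n_1 = (+0.2074, +0.9783)
edge 4: e_4 = (+2.59, -0.36);  n_4 = (-0.1377, -0.9905)
∠(n_1, n_4) = 175.94°
δ = |180° − 175.94°| = 4.06°
4.06° ≤ 2α = 28.07°  →  valid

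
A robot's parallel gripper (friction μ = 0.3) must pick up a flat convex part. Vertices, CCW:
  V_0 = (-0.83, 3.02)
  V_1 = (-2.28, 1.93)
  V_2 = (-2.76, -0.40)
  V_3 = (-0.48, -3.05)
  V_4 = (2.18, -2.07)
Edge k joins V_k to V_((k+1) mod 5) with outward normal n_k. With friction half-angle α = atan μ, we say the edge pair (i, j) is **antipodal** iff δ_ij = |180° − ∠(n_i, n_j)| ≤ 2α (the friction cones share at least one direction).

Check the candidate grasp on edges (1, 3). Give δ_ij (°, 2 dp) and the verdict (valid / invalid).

δ = 58.13°, invalid

α = atan 0.3 = 16.70°;  2α = 33.40°
edge 1: e_1 = (-0.48, -2.33);  n_1 = (-0.9794, +0.2018)
edge 3: e_3 = (+2.66, +0.98);  n_3 = (+0.3457, -0.9383)
∠(n_1, n_3) = 121.87°
δ = |180° − 121.87°| = 58.13°
58.13° > 2α = 33.40°  →  invalid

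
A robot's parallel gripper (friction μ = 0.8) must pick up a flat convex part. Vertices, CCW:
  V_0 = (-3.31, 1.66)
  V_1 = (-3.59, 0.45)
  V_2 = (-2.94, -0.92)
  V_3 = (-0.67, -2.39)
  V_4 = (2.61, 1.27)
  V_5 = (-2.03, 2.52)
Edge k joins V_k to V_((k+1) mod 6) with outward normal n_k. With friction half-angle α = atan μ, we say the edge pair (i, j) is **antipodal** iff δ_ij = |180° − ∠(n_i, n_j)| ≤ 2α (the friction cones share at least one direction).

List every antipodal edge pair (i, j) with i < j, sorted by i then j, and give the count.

α = atan 0.8 = 38.66°;  2α = 77.32°
n_0 = (-0.9743, +0.2254)
n_1 = (-0.9035, -0.4287)
n_2 = (-0.5436, -0.8394)
n_3 = (+0.7447, -0.6674)
n_4 = (+0.2601, +0.9656)
n_5 = (-0.5577, +0.8300)
  (0,1): δ = 141.59°  ·
  (0,2): δ = 109.90°  ·
  (0,3): δ = 28.84°  ✓
  (0,4): δ = 87.95°  ·
  (0,5): δ = 136.93°  ·
  (1,2): δ = 148.31°  ·
  (1,3): δ = 67.25°  ✓
  (1,4): δ = 49.54°  ✓
  (1,5): δ = 98.51°  ·
  (2,3): δ = 98.94°  ·
  (2,4): δ = 17.85°  ✓
  (2,5): δ = 66.82°  ✓
  (3,4): δ = 63.21°  ✓
  (3,5): δ = 14.24°  ✓
  (4,5): δ = 131.03°  ·
antipodal pairs: 7

count = 7; pairs: (0,3), (1,3), (1,4), (2,4), (2,5), (3,4), (3,5)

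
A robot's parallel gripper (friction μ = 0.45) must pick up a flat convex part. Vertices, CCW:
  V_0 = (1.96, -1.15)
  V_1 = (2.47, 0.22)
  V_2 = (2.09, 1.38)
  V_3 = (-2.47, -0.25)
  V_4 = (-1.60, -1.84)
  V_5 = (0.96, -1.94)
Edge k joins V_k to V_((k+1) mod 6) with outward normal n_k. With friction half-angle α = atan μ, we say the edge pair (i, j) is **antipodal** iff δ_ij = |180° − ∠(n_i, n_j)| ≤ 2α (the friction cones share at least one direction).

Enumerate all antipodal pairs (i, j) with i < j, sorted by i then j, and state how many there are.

count = 3; pairs: (1,3), (2,4), (2,5)

α = atan 0.45 = 24.23°;  2α = 48.46°
n_0 = (+0.9372, -0.3489)
n_1 = (+0.9503, +0.3113)
n_2 = (-0.3366, +0.9416)
n_3 = (-0.8773, -0.4800)
n_4 = (-0.0390, -0.9992)
n_5 = (+0.6199, -0.7847)
  (0,1): δ = 141.44°  ·
  (0,2): δ = 49.91°  ·
  (0,3): δ = 49.10°  ·
  (0,4): δ = 108.18°  ·
  (0,5): δ = 148.73°  ·
  (1,2): δ = 88.47°  ·
  (1,3): δ = 10.55°  ✓
  (1,4): δ = 69.62°  ·
  (1,5): δ = 110.17°  ·
  (2,3): δ = 80.98°  ·
  (2,4): δ = 21.91°  ✓
  (2,5): δ = 18.64°  ✓
  (3,4): δ = 120.92°  ·
  (3,5): δ = 80.38°  ·
  (4,5): δ = 139.45°  ·
antipodal pairs: 3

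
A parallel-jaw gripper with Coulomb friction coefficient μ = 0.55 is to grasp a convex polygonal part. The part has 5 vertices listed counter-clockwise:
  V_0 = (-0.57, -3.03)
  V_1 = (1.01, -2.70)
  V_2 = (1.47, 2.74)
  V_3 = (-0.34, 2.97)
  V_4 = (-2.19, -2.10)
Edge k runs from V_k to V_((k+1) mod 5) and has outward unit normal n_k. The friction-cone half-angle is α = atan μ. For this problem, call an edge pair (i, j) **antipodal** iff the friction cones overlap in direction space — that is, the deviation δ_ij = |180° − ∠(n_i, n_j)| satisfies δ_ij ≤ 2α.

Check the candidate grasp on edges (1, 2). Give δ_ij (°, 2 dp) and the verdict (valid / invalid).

δ = 92.41°, invalid

α = atan 0.55 = 28.81°;  2α = 57.62°
edge 1: e_1 = (+0.46, +5.44);  n_1 = (+0.9964, -0.0843)
edge 2: e_2 = (-1.81, +0.23);  n_2 = (+0.1261, +0.9920)
∠(n_1, n_2) = 87.59°
δ = |180° − 87.59°| = 92.41°
92.41° > 2α = 57.62°  →  invalid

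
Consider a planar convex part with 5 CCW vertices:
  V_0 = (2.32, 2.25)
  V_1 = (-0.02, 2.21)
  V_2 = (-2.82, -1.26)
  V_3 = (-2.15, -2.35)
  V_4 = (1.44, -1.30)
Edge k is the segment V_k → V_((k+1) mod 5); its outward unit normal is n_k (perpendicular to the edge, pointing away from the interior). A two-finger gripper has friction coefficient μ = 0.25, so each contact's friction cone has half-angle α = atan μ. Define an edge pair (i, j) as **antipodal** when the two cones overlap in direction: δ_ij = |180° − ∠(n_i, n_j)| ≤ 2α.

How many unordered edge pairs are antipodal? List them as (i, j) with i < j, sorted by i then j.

α = atan 0.25 = 14.04°;  2α = 28.07°
n_0 = (-0.0171, +0.9999)
n_1 = (-0.7782, +0.6280)
n_2 = (-0.8519, -0.5237)
n_3 = (+0.2807, -0.9598)
n_4 = (+0.9706, -0.2406)
  (0,1): δ = 129.88°  ·
  (0,2): δ = 59.40°  ·
  (0,3): δ = 15.32°  ✓
  (0,4): δ = 75.10°  ·
  (1,2): δ = 109.52°  ·
  (1,3): δ = 34.80°  ·
  (1,4): δ = 24.98°  ✓
  (2,3): δ = 105.28°  ·
  (2,4): δ = 45.50°  ·
  (3,4): δ = 120.23°  ·
antipodal pairs: 2

count = 2; pairs: (0,3), (1,4)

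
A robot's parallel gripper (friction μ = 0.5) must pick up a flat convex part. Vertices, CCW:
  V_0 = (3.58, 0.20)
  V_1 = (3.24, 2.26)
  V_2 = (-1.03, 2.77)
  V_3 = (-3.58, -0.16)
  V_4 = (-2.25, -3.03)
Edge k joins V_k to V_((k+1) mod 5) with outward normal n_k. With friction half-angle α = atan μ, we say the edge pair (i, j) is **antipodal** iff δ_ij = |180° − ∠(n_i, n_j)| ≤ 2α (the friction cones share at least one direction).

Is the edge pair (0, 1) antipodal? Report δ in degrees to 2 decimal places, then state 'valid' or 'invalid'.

δ = 106.18°, invalid

α = atan 0.5 = 26.57°;  2α = 53.13°
edge 0: e_0 = (-0.34, +2.06);  n_0 = (+0.9867, +0.1628)
edge 1: e_1 = (-4.27, +0.51);  n_1 = (+0.1186, +0.9929)
∠(n_0, n_1) = 73.82°
δ = |180° − 73.82°| = 106.18°
106.18° > 2α = 53.13°  →  invalid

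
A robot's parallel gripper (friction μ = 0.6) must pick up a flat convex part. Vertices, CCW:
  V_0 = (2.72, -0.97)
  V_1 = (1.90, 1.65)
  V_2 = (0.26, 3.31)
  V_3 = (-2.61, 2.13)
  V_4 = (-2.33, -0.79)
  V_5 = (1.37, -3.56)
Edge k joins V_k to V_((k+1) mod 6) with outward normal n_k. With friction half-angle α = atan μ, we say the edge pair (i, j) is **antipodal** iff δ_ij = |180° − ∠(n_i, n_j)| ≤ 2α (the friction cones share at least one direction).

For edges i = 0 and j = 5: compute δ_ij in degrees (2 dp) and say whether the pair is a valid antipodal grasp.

α = atan 0.6 = 30.96°;  2α = 61.93°
edge 0: e_0 = (-0.82, +2.62);  n_0 = (+0.9544, +0.2987)
edge 5: e_5 = (+1.35, +2.59);  n_5 = (+0.8868, -0.4622)
∠(n_0, n_5) = 44.91°
δ = |180° − 44.91°| = 135.09°
135.09° > 2α = 61.93°  →  invalid

δ = 135.09°, invalid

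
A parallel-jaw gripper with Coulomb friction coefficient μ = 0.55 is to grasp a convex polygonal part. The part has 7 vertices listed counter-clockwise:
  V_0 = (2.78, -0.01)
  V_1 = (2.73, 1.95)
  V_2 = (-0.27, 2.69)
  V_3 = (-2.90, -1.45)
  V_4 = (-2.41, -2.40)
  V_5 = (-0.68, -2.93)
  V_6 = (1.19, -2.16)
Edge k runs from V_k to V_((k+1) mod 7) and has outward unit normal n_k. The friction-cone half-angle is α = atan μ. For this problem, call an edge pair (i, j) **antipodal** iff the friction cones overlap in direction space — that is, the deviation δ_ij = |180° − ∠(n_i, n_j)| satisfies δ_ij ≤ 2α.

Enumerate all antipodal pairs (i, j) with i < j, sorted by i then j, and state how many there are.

count = 7; pairs: (0,2), (0,3), (1,3), (1,4), (1,5), (2,5), (2,6)

α = atan 0.55 = 28.81°;  2α = 57.62°
n_0 = (+0.9997, +0.0255)
n_1 = (+0.2395, +0.9709)
n_2 = (-0.8441, +0.5362)
n_3 = (-0.8887, -0.4584)
n_4 = (-0.2929, -0.9561)
n_5 = (+0.3807, -0.9247)
n_6 = (+0.8040, -0.5946)
  (0,1): δ = 105.32°  ·
  (0,2): δ = 33.89°  ✓
  (0,3): δ = 25.82°  ✓
  (0,4): δ = 71.51°  ·
  (0,5): δ = 110.92°  ·
  (0,6): δ = 142.05°  ·
  (1,2): δ = 108.57°  ·
  (1,3): δ = 48.86°  ✓
  (1,4): δ = 3.18°  ✓
  (1,5): δ = 36.24°  ✓
  (1,6): δ = 67.37°  ·
  (2,3): δ = 120.29°  ·
  (2,4): δ = 74.61°  ·
  (2,5): δ = 35.19°  ✓
  (2,6): δ = 4.06°  ✓
  (3,4): δ = 134.32°  ·
  (3,5): δ = 94.90°  ·
  (3,6): δ = 63.77°  ·
  (4,5): δ = 140.59°  ·
  (4,6): δ = 109.45°  ·
  (5,6): δ = 148.86°  ·
antipodal pairs: 7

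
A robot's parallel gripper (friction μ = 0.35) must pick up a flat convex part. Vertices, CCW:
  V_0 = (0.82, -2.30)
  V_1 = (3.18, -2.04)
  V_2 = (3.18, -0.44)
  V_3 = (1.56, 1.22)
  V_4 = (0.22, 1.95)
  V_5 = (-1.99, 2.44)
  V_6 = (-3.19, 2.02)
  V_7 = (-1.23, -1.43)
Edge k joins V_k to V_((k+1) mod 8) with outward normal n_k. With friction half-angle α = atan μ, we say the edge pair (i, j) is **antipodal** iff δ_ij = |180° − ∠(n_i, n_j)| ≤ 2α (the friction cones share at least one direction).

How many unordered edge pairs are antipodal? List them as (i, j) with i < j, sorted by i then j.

count = 9; pairs: (0,3), (0,4), (0,5), (1,6), (2,6), (2,7), (3,6), (3,7), (4,7)

α = atan 0.35 = 19.29°;  2α = 38.58°
n_0 = (+0.1095, -0.9940)
n_1 = (+1.0000, -0.0000)
n_2 = (+0.7157, +0.6984)
n_3 = (+0.4784, +0.8781)
n_4 = (+0.2165, +0.9763)
n_5 = (-0.3304, +0.9439)
n_6 = (-0.8695, -0.4940)
n_7 = (-0.3907, -0.9205)
  (0,1): δ = 96.29°  ·
  (0,2): δ = 51.99°  ·
  (0,3): δ = 34.87°  ✓
  (0,4): δ = 18.79°  ✓
  (0,5): δ = 13.00°  ✓
  (0,6): δ = 113.31°  ·
  (0,7): δ = 150.72°  ·
  (1,2): δ = 135.70°  ·
  (1,3): δ = 118.58°  ·
  (1,4): δ = 102.50°  ·
  (1,5): δ = 70.71°  ·
  (1,6): δ = 29.60°  ✓
  (1,7): δ = 67.00°  ·
  (2,3): δ = 162.88°  ·
  (2,4): δ = 146.80°  ·
  (2,5): δ = 115.01°  ·
  (2,6): δ = 14.70°  ✓
  (2,7): δ = 22.70°  ✓
  (3,4): δ = 163.92°  ·
  (3,5): δ = 132.13°  ·
  (3,6): δ = 31.82°  ✓
  (3,7): δ = 5.58°  ✓
  (4,5): δ = 148.21°  ·
  (4,6): δ = 47.90°  ·
  (4,7): δ = 10.49°  ✓
  (5,6): δ = 79.69°  ·
  (5,7): δ = 42.29°  ·
  (6,7): δ = 142.60°  ·
antipodal pairs: 9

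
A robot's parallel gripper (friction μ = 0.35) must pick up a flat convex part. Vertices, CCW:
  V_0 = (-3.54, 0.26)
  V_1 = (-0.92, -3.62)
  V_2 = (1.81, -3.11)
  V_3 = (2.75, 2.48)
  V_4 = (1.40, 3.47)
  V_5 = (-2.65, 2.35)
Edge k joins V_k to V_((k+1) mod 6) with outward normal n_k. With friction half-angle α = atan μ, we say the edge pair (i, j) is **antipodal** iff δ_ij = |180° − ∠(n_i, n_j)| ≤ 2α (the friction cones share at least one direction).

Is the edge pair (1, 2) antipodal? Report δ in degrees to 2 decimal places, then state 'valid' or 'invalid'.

α = atan 0.35 = 19.29°;  2α = 38.58°
edge 1: e_1 = (+2.73, +0.51);  n_1 = (+0.1836, -0.9830)
edge 2: e_2 = (+0.94, +5.59);  n_2 = (+0.9862, -0.1658)
∠(n_1, n_2) = 69.87°
δ = |180° − 69.87°| = 110.13°
110.13° > 2α = 38.58°  →  invalid

δ = 110.13°, invalid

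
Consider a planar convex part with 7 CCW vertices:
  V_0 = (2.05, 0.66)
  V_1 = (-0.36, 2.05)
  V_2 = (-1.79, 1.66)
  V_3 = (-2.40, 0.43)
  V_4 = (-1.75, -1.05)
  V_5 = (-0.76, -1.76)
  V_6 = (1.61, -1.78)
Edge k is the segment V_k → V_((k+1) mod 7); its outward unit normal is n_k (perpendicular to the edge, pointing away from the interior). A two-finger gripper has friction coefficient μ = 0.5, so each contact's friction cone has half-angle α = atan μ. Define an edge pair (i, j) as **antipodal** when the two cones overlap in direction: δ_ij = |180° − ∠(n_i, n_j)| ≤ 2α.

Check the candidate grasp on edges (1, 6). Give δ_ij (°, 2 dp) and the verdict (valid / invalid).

α = atan 0.5 = 26.57°;  2α = 53.13°
edge 1: e_1 = (-1.43, -0.39);  n_1 = (-0.2631, +0.9648)
edge 6: e_6 = (+0.44, +2.44);  n_6 = (+0.9841, -0.1775)
∠(n_1, n_6) = 115.48°
δ = |180° − 115.48°| = 64.52°
64.52° > 2α = 53.13°  →  invalid

δ = 64.52°, invalid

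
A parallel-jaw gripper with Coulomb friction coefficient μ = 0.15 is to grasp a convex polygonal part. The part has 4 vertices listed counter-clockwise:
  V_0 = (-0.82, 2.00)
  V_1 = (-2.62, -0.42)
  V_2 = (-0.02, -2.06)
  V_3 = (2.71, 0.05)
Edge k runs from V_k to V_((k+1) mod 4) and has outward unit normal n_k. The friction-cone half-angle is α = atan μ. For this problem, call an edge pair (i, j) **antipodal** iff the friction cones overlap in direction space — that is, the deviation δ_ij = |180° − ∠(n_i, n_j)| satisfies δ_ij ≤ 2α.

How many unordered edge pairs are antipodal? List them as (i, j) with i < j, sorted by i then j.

count = 2; pairs: (0,2), (1,3)

α = atan 0.15 = 8.53°;  2α = 17.06°
n_0 = (-0.8024, +0.5968)
n_1 = (-0.5335, -0.8458)
n_2 = (+0.6115, -0.7912)
n_3 = (+0.4835, +0.8753)
  (0,1): δ = 85.60°  ·
  (0,2): δ = 15.66°  ✓
  (0,3): δ = 97.73°  ·
  (1,2): δ = 110.06°  ·
  (1,3): δ = 3.33°  ✓
  (2,3): δ = 66.62°  ·
antipodal pairs: 2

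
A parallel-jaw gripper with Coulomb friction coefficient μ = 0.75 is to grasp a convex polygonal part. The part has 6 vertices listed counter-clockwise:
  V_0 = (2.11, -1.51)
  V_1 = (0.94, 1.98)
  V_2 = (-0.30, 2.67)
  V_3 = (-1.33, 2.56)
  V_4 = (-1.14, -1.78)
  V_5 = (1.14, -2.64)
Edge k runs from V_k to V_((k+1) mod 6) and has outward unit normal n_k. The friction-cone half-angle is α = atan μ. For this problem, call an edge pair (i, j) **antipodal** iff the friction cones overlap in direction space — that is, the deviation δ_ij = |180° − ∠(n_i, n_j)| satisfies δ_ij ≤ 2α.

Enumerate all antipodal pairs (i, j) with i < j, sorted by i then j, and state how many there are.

α = atan 0.75 = 36.87°;  2α = 73.74°
n_0 = (+0.9481, +0.3179)
n_1 = (+0.4862, +0.8738)
n_2 = (-0.1062, +0.9943)
n_3 = (-0.9990, -0.0437)
n_4 = (-0.3529, -0.9357)
n_5 = (+0.7588, -0.6513)
  (0,1): δ = 137.63°  ·
  (0,2): δ = 102.44°  ·
  (0,3): δ = 16.03°  ✓
  (0,4): δ = 50.80°  ✓
  (0,5): δ = 120.82°  ·
  (1,2): δ = 144.81°  ·
  (1,3): δ = 58.40°  ✓
  (1,4): δ = 8.43°  ✓
  (1,5): δ = 78.45°  ·
  (2,3): δ = 93.59°  ·
  (2,4): δ = 26.76°  ✓
  (2,5): δ = 43.26°  ✓
  (3,4): δ = 113.17°  ·
  (3,5): δ = 43.15°  ✓
  (4,5): δ = 109.98°  ·
antipodal pairs: 7

count = 7; pairs: (0,3), (0,4), (1,3), (1,4), (2,4), (2,5), (3,5)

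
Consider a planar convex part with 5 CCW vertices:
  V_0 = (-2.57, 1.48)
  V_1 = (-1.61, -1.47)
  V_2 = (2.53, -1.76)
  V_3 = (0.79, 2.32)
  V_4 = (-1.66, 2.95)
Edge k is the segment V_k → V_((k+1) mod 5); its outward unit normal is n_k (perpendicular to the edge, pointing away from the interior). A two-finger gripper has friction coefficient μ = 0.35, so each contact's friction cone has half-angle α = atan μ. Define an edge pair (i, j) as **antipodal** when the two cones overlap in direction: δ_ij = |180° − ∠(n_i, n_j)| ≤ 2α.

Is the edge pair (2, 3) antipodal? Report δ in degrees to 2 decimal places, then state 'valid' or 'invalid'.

δ = 127.52°, invalid

α = atan 0.35 = 19.29°;  2α = 38.58°
edge 2: e_2 = (-1.74, +4.08);  n_2 = (+0.9198, +0.3923)
edge 3: e_3 = (-2.45, +0.63);  n_3 = (+0.2490, +0.9685)
∠(n_2, n_3) = 52.48°
δ = |180° − 52.48°| = 127.52°
127.52° > 2α = 38.58°  →  invalid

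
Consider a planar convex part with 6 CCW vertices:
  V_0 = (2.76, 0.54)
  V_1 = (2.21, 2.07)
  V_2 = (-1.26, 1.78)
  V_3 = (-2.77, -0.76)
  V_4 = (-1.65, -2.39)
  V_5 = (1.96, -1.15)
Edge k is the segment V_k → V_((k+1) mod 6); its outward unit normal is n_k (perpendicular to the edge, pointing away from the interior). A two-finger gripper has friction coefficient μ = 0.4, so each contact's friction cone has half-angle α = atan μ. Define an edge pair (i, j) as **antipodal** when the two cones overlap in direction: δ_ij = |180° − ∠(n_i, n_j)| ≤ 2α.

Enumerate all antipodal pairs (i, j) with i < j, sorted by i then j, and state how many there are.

count = 4; pairs: (0,3), (1,4), (2,4), (2,5)

α = atan 0.4 = 21.80°;  2α = 43.60°
n_0 = (+0.9410, +0.3383)
n_1 = (-0.0833, +0.9965)
n_2 = (-0.8596, +0.5110)
n_3 = (-0.8242, -0.5663)
n_4 = (+0.3249, -0.9458)
n_5 = (+0.9038, -0.4279)
  (0,1): δ = 105.00°  ·
  (0,2): δ = 50.50°  ·
  (0,3): δ = 14.72°  ✓
  (0,4): δ = 89.18°  ·
  (0,5): δ = 134.90°  ·
  (1,2): δ = 125.51°  ·
  (1,3): δ = 60.28°  ·
  (1,4): δ = 14.18°  ✓
  (1,5): δ = 59.89°  ·
  (2,3): δ = 114.78°  ·
  (2,4): δ = 40.31°  ✓
  (2,5): δ = 5.40°  ✓
  (3,4): δ = 105.54°  ·
  (3,5): δ = 59.83°  ·
  (4,5): δ = 134.29°  ·
antipodal pairs: 4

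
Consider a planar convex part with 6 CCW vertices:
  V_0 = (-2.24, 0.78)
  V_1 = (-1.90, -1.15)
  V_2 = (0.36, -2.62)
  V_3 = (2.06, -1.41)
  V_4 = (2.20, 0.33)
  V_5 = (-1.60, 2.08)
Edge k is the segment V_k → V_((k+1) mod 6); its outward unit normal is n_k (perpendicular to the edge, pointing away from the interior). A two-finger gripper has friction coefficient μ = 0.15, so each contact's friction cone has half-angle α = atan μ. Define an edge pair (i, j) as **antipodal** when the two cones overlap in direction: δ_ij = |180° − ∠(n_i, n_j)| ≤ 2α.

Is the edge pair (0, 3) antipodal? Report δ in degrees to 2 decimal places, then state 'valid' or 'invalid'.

δ = 14.59°, valid

α = atan 0.15 = 8.53°;  2α = 17.06°
edge 0: e_0 = (+0.34, -1.93);  n_0 = (-0.9848, -0.1735)
edge 3: e_3 = (+0.14, +1.74);  n_3 = (+0.9968, -0.0802)
∠(n_0, n_3) = 165.41°
δ = |180° − 165.41°| = 14.59°
14.59° ≤ 2α = 17.06°  →  valid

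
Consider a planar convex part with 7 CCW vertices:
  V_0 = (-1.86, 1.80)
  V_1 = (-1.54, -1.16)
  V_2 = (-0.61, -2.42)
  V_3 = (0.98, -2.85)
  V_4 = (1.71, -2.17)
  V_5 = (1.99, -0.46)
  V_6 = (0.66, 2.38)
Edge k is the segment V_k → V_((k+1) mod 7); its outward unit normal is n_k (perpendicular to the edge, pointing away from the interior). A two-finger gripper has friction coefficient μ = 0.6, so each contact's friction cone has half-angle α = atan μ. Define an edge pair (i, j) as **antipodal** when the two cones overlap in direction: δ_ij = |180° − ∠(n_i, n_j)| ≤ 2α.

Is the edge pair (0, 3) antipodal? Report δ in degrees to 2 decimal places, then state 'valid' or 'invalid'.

α = atan 0.6 = 30.96°;  2α = 61.93°
edge 0: e_0 = (+0.32, -2.96);  n_0 = (-0.9942, -0.1075)
edge 3: e_3 = (+0.73, +0.68);  n_3 = (+0.6816, -0.7317)
∠(n_0, n_3) = 126.80°
δ = |180° − 126.80°| = 53.20°
53.20° ≤ 2α = 61.93°  →  valid

δ = 53.20°, valid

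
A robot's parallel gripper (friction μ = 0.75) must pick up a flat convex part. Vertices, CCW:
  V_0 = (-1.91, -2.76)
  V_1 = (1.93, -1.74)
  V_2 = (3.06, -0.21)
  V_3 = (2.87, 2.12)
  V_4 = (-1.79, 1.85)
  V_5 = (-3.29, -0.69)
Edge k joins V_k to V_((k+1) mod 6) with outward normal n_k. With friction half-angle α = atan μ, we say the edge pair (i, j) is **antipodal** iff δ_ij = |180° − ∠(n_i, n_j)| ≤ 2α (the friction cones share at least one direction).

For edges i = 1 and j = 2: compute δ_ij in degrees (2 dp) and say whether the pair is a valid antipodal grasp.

α = atan 0.75 = 36.87°;  2α = 73.74°
edge 1: e_1 = (+1.13, +1.53);  n_1 = (+0.8044, -0.5941)
edge 2: e_2 = (-0.19, +2.33);  n_2 = (+0.9967, +0.0813)
∠(n_1, n_2) = 41.11°
δ = |180° − 41.11°| = 138.89°
138.89° > 2α = 73.74°  →  invalid

δ = 138.89°, invalid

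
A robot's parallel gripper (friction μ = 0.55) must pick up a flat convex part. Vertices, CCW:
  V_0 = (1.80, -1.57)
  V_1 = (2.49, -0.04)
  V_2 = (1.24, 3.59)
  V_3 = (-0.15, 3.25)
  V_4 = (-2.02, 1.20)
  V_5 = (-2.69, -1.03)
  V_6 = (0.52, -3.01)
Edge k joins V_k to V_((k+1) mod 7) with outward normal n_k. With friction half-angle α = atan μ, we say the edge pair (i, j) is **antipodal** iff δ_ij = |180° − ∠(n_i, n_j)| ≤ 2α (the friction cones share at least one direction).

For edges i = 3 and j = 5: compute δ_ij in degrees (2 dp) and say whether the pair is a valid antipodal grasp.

δ = 79.30°, invalid

α = atan 0.55 = 28.81°;  2α = 57.62°
edge 3: e_3 = (-1.87, -2.05);  n_3 = (-0.7388, +0.6739)
edge 5: e_5 = (+3.21, -1.98);  n_5 = (-0.5250, -0.8511)
∠(n_3, n_5) = 100.70°
δ = |180° − 100.70°| = 79.30°
79.30° > 2α = 57.62°  →  invalid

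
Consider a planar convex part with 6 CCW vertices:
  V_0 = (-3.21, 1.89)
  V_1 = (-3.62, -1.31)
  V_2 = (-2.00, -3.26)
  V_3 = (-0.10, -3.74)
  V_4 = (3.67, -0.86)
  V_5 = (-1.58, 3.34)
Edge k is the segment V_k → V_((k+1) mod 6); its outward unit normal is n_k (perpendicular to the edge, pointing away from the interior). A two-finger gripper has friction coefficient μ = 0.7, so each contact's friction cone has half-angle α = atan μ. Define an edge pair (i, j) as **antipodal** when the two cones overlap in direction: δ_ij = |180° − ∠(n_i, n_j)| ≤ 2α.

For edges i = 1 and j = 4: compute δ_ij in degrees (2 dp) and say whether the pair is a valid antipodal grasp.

α = atan 0.7 = 34.99°;  2α = 69.98°
edge 1: e_1 = (+1.62, -1.95);  n_1 = (-0.7692, -0.6390)
edge 4: e_4 = (-5.25, +4.20);  n_4 = (+0.6247, +0.7809)
∠(n_1, n_4) = 168.38°
δ = |180° − 168.38°| = 11.62°
11.62° ≤ 2α = 69.98°  →  valid

δ = 11.62°, valid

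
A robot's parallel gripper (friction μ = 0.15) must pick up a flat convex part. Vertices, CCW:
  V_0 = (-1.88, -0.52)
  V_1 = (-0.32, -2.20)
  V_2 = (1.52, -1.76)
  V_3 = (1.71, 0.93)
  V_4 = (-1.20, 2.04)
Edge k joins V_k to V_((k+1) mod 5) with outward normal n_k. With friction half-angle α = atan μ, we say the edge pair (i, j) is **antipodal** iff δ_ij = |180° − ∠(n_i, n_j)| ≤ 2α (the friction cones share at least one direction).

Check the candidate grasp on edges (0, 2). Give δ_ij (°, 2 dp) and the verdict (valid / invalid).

δ = 46.92°, invalid

α = atan 0.15 = 8.53°;  2α = 17.06°
edge 0: e_0 = (+1.56, -1.68);  n_0 = (-0.7328, -0.6805)
edge 2: e_2 = (+0.19, +2.69);  n_2 = (+0.9975, -0.0705)
∠(n_0, n_2) = 133.08°
δ = |180° − 133.08°| = 46.92°
46.92° > 2α = 17.06°  →  invalid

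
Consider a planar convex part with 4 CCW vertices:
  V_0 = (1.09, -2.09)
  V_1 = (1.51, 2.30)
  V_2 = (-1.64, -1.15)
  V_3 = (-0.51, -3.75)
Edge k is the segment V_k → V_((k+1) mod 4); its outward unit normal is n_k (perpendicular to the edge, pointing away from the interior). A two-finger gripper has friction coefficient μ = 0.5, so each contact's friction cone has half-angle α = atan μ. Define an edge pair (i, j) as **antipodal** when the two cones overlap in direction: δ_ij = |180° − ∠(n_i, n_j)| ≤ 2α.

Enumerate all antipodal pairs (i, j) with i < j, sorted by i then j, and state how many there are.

α = atan 0.5 = 26.57°;  2α = 53.13°
n_0 = (+0.9955, -0.0952)
n_1 = (-0.7385, +0.6743)
n_2 = (-0.9171, -0.3986)
n_3 = (+0.7200, -0.6940)
  (0,1): δ = 36.93°  ✓
  (0,2): δ = 28.96°  ✓
  (0,3): δ = 141.52°  ·
  (1,2): δ = 114.11°  ·
  (1,3): δ = 1.55°  ✓
  (2,3): δ = 67.44°  ·
antipodal pairs: 3

count = 3; pairs: (0,1), (0,2), (1,3)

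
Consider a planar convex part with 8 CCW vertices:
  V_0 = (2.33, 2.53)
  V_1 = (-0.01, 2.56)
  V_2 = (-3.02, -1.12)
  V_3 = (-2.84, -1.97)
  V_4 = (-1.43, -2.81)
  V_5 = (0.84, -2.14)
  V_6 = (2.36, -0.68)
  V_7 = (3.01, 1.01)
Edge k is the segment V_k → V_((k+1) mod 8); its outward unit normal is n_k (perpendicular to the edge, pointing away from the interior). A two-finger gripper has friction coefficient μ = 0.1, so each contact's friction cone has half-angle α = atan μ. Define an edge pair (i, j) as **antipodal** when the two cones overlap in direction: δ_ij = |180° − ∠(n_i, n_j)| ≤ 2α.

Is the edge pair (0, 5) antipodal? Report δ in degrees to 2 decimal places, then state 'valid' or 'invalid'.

δ = 44.58°, invalid

α = atan 0.1 = 5.71°;  2α = 11.42°
edge 0: e_0 = (-2.34, +0.03);  n_0 = (+0.0128, +0.9999)
edge 5: e_5 = (+1.52, +1.46);  n_5 = (+0.6927, -0.7212)
∠(n_0, n_5) = 135.42°
δ = |180° − 135.42°| = 44.58°
44.58° > 2α = 11.42°  →  invalid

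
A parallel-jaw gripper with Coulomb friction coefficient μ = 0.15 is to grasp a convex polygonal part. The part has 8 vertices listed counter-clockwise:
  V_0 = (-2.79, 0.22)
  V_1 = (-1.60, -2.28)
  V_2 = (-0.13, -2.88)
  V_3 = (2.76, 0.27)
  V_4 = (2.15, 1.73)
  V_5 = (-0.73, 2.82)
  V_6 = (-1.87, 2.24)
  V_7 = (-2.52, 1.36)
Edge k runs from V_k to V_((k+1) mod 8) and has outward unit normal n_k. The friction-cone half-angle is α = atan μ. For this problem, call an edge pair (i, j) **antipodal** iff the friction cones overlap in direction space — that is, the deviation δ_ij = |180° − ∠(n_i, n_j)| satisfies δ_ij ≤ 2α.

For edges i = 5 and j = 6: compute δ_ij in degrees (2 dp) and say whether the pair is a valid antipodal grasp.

δ = 153.42°, invalid

α = atan 0.15 = 8.53°;  2α = 17.06°
edge 5: e_5 = (-1.14, -0.58);  n_5 = (-0.4535, +0.8913)
edge 6: e_6 = (-0.65, -0.88);  n_6 = (-0.8044, +0.5941)
∠(n_5, n_6) = 26.58°
δ = |180° − 26.58°| = 153.42°
153.42° > 2α = 17.06°  →  invalid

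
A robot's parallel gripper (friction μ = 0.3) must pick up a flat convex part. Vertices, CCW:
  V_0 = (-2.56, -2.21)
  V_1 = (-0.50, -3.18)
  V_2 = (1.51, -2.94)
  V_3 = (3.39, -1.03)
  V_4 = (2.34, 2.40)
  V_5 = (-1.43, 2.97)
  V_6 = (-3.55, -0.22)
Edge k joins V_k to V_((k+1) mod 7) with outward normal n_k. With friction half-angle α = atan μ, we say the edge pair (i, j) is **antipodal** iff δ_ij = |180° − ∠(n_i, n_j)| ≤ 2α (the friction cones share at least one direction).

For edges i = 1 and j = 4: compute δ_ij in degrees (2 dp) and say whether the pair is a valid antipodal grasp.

δ = 15.41°, valid

α = atan 0.3 = 16.70°;  2α = 33.40°
edge 1: e_1 = (+2.01, +0.24);  n_1 = (+0.1186, -0.9929)
edge 4: e_4 = (-3.77, +0.57);  n_4 = (+0.1495, +0.9888)
∠(n_1, n_4) = 164.59°
δ = |180° − 164.59°| = 15.41°
15.41° ≤ 2α = 33.40°  →  valid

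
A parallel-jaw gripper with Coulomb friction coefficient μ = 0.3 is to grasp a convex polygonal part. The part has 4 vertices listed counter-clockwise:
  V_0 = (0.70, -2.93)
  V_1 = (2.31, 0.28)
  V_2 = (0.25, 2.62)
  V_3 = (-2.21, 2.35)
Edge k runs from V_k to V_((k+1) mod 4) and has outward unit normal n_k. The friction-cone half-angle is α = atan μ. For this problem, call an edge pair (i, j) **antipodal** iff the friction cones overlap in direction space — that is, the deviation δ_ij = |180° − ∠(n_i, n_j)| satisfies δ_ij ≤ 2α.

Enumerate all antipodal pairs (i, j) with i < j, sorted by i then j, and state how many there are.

count = 1; pairs: (1,3)

α = atan 0.3 = 16.70°;  2α = 33.40°
n_0 = (+0.8939, -0.4483)
n_1 = (+0.7506, +0.6608)
n_2 = (-0.1091, +0.9940)
n_3 = (-0.8758, -0.4827)
  (0,1): δ = 112.00°  ·
  (0,2): δ = 57.10°  ·
  (0,3): δ = 55.50°  ·
  (1,2): δ = 125.10°  ·
  (1,3): δ = 12.50°  ✓
  (2,3): δ = 67.40°  ·
antipodal pairs: 1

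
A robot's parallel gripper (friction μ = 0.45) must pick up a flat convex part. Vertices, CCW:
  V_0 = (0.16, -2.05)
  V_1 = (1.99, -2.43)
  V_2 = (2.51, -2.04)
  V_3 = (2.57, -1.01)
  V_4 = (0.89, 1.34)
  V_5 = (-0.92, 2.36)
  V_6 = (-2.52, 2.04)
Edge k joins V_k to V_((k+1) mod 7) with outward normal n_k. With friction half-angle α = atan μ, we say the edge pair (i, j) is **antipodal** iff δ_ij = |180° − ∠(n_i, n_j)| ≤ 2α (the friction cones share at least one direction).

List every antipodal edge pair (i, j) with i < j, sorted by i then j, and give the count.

count = 7; pairs: (0,3), (0,4), (0,5), (1,5), (2,6), (3,6), (4,6)

α = atan 0.45 = 24.23°;  2α = 48.46°
n_0 = (-0.2033, -0.9791)
n_1 = (+0.6000, -0.8000)
n_2 = (+0.9983, -0.0582)
n_3 = (+0.8135, +0.5816)
n_4 = (+0.4909, +0.8712)
n_5 = (-0.1961, +0.9806)
n_6 = (-0.8364, -0.5481)
  (0,1): δ = 131.40°  ·
  (0,2): δ = 81.60°  ·
  (0,3): δ = 42.71°  ✓
  (0,4): δ = 17.67°  ✓
  (0,5): δ = 23.04°  ✓
  (0,6): δ = 134.97°  ·
  (1,2): δ = 130.20°  ·
  (1,3): δ = 91.31°  ·
  (1,4): δ = 66.27°  ·
  (1,5): δ = 25.56°  ✓
  (1,6): δ = 86.37°  ·
  (2,3): δ = 141.11°  ·
  (2,4): δ = 116.07°  ·
  (2,5): δ = 75.36°  ·
  (2,6): δ = 36.57°  ✓
  (3,4): δ = 154.96°  ·
  (3,5): δ = 114.25°  ·
  (3,6): δ = 2.33°  ✓
  (4,5): δ = 139.29°  ·
  (4,6): δ = 27.36°  ✓
  (5,6): δ = 68.07°  ·
antipodal pairs: 7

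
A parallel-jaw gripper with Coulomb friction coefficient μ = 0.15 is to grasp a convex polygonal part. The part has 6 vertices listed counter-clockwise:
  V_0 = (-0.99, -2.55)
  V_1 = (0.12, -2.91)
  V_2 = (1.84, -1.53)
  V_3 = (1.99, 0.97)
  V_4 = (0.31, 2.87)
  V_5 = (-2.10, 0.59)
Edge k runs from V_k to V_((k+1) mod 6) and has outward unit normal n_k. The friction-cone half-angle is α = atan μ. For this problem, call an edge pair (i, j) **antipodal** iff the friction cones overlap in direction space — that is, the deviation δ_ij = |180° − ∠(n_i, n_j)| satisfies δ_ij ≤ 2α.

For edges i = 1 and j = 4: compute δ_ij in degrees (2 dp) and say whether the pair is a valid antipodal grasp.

δ = 4.67°, valid

α = atan 0.15 = 8.53°;  2α = 17.06°
edge 1: e_1 = (+1.72, +1.38);  n_1 = (+0.6258, -0.7800)
edge 4: e_4 = (-2.41, -2.28);  n_4 = (-0.6872, +0.7264)
∠(n_1, n_4) = 175.33°
δ = |180° − 175.33°| = 4.67°
4.67° ≤ 2α = 17.06°  →  valid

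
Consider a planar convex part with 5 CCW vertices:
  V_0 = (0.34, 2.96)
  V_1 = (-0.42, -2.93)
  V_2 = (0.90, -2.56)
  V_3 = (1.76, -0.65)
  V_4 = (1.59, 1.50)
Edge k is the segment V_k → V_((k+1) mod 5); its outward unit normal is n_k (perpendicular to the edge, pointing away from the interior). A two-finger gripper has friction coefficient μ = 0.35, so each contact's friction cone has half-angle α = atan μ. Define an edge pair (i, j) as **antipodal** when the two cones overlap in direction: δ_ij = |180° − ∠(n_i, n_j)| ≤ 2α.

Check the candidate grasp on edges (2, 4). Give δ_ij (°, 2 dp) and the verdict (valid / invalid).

δ = 115.19°, invalid

α = atan 0.35 = 19.29°;  2α = 38.58°
edge 2: e_2 = (+0.86, +1.91);  n_2 = (+0.9118, -0.4106)
edge 4: e_4 = (-1.25, +1.46);  n_4 = (+0.7596, +0.6504)
∠(n_2, n_4) = 64.81°
δ = |180° − 64.81°| = 115.19°
115.19° > 2α = 38.58°  →  invalid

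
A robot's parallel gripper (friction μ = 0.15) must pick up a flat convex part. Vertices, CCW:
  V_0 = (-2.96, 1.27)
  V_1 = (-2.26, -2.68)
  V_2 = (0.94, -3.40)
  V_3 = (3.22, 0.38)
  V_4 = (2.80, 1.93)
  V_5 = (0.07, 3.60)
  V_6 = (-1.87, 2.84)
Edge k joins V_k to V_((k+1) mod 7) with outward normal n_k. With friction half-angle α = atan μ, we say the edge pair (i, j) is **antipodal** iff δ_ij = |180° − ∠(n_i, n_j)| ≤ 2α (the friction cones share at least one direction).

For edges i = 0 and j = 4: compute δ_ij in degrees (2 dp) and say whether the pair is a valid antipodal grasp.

δ = 48.50°, invalid

α = atan 0.15 = 8.53°;  2α = 17.06°
edge 0: e_0 = (+0.70, -3.95);  n_0 = (-0.9847, -0.1745)
edge 4: e_4 = (-2.73, +1.67);  n_4 = (+0.5218, +0.8531)
∠(n_0, n_4) = 131.50°
δ = |180° − 131.50°| = 48.50°
48.50° > 2α = 17.06°  →  invalid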